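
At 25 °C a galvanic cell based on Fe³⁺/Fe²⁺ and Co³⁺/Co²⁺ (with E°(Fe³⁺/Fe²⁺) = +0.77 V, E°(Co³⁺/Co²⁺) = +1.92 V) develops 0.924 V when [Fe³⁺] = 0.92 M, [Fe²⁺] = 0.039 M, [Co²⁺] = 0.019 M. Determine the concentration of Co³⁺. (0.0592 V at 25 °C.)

From the Nernst equation, log Q = n(E° − E)/0.0592 = 1(1.15 − 0.924)/0.0592 = 3.818, so Q = 6570.
With Q = [Fe³⁺]·[Co²⁺]/([Fe²⁺]·[Co³⁺]) and the known concentrations, [Co³⁺] in the denominator gives [Co³⁺] = 6.8 × 10^-5 M.

6.8 × 10^-5 M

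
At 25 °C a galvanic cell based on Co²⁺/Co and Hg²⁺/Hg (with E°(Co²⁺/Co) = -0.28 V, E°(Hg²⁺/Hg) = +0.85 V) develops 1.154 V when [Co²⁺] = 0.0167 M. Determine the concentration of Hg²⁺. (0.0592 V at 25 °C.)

0.11 M

From the Nernst equation, log Q = n(E° − E)/0.0592 = 2(1.13 − 1.154)/0.0592 = -0.811, so Q = 0.155.
With Q = [Co²⁺]/[Hg²⁺] and the known concentrations, [Hg²⁺] in the denominator gives [Hg²⁺] = 0.11 M.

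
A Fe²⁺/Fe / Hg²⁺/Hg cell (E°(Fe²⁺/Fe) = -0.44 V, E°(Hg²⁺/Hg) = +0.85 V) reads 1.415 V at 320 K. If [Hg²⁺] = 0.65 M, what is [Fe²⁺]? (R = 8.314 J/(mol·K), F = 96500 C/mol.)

From the Nernst equation, ln Q = nF(E° − E)/RT = 2×96500×(1.29 − 1.415)/(8.314×320) = -9.068, so Q = 1.15 × 10^-4.
With Q = [Fe²⁺]/[Hg²⁺] and the known concentrations, [Fe²⁺] in the numerator gives [Fe²⁺] = 7.5 × 10^-5 M.

7.5 × 10^-5 M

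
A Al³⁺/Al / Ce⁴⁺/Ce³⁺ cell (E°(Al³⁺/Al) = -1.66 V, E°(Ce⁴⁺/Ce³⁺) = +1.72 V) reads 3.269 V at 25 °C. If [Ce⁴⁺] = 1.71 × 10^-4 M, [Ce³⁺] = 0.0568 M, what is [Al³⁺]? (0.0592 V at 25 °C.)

0.012 M

From the Nernst equation, log Q = n(E° − E)/0.0592 = 3(3.38 − 3.269)/0.0592 = 5.625, so Q = 4.22 × 10^5.
With Q = [Al³⁺]·[Ce³⁺]^3/[Ce⁴⁺]^3 and the known concentrations, [Al³⁺] in the numerator gives [Al³⁺] = 0.012 M.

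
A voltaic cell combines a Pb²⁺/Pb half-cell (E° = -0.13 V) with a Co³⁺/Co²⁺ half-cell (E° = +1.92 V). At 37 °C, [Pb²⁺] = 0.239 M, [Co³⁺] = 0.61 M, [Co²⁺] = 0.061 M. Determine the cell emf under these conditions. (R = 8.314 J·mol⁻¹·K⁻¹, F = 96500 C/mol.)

2.13 V

The Co³⁺/Co²⁺ couple has the higher reduction potential and acts as the cathode, so E°_cell = +1.92 − (-0.13) = 2.05 V.
Balancing electrons gives n = 2; the reaction quotient is Q = [Pb²⁺]·[Co²⁺]^2/[Co³⁺]^2 = 0.00239.
E = E° − (RT/nF) ln Q = 2.05 − (8.314×310)/(2×96500) × (-6.036) = 2.050 + 0.081 = 2.131 V.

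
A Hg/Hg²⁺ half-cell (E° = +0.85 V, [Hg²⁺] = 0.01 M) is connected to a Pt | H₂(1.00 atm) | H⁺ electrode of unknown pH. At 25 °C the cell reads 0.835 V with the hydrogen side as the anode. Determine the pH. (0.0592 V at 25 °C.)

pH = 0.75

E°_cell = 0.85 V and n = 2.
log Q = n(E° − E)/0.0592 = 2×(0.85 − 0.835)/0.0592 = 0.507.
With Q = [H⁺]^2 / ([Hg²⁺]·P(H₂)), solving for [H⁺] gives log[H⁺] = -0.747, so pH = 0.75.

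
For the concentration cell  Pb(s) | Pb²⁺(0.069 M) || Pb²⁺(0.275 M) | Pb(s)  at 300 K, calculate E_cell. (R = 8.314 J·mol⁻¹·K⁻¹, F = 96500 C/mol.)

Both half-cells are Pb²⁺/Pb, so E°_cell = 0. The concentrated side is the cathode; the cell reaction moves Pb²⁺ from high to low concentration with n = 2.
Q = [Pb²⁺]_dilute/[Pb²⁺]_conc = 0.069/0.275 = 0.251.
E = 0 − (RT/nF) ln Q = −((8.314×300)/(2×96500))(-1.383) = 0.0179 V.

0.018 V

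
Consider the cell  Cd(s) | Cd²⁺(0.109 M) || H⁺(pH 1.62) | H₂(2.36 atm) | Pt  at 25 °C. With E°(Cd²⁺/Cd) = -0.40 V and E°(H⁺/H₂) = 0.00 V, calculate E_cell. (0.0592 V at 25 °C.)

0.32 V

The hydrogen couple is the cathode, so E°_cell = 0.40 V; n = 2.
[H⁺] = 10^(−1.62) = 0.024 M, and Q = [Cd²⁺]·P(H₂) / [H⁺]^2 = 447.
E = E° − (0.0592/2) log Q = 0.40 − (0.0592/2)(2.650) = 0.322 V.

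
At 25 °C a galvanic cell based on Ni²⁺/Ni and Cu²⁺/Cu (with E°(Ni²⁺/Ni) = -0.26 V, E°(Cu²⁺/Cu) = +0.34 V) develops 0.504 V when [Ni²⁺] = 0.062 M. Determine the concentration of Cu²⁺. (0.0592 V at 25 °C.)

3.5 × 10^-5 M

From the Nernst equation, log Q = n(E° − E)/0.0592 = 2(0.60 − 0.504)/0.0592 = 3.243, so Q = 1750.
With Q = [Ni²⁺]/[Cu²⁺] and the known concentrations, [Cu²⁺] in the denominator gives [Cu²⁺] = 3.5 × 10^-5 M.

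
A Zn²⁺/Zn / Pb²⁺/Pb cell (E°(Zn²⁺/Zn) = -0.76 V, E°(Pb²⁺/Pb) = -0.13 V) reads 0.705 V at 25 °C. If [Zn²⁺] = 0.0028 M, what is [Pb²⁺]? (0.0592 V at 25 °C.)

From the Nernst equation, log Q = n(E° − E)/0.0592 = 2(0.63 − 0.705)/0.0592 = -2.534, so Q = 0.00293.
With Q = [Zn²⁺]/[Pb²⁺] and the known concentrations, [Pb²⁺] in the denominator gives [Pb²⁺] = 0.96 M.

0.96 M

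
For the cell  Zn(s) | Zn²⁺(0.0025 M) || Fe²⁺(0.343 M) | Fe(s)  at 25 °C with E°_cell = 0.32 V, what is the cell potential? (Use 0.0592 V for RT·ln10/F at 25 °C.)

0.383 V

Balancing electrons gives n = 2; the reaction quotient is Q = [Zn²⁺]/[Fe²⁺] = 0.00729.
At 25 °C, E = E° − (0.0592/n) log Q = 0.32 − (0.0592/2)(-2.137) = 0.320 + 0.063 = 0.383 V.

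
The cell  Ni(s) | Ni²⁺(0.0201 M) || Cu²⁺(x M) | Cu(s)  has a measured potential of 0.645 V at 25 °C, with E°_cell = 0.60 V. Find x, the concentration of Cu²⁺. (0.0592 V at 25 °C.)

0.67 M

From the Nernst equation, log Q = n(E° − E)/0.0592 = 2(0.60 − 0.645)/0.0592 = -1.520, so Q = 0.0302.
With Q = [Ni²⁺]/[Cu²⁺] and the known concentrations, [Cu²⁺] in the denominator gives [Cu²⁺] = 0.67 M.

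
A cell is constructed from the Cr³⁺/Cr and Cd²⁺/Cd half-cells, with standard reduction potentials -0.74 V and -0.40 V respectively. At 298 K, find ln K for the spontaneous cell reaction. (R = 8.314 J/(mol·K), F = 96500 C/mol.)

E°_cell = -0.40 − (-0.74) = 0.34 V, with n = 6 electrons transferred.
At equilibrium E = 0, so the Nernst equation gives ln K = nFE°/RT = (6)(96500)(0.34)/((8.314)(298)) = 79.46.

ln K = 79.5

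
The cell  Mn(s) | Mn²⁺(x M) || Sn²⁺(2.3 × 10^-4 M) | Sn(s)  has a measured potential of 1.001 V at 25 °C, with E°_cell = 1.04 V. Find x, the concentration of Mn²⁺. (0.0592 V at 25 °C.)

From the Nernst equation, log Q = n(E° − E)/0.0592 = 2(1.04 − 1.001)/0.0592 = 1.318, so Q = 20.8.
With Q = [Mn²⁺]/[Sn²⁺] and the known concentrations, [Mn²⁺] in the numerator gives [Mn²⁺] = 0.0048 M.

0.0048 M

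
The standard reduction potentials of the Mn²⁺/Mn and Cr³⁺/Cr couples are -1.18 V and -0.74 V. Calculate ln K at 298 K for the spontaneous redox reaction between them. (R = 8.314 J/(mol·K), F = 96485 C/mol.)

E°_cell = -0.74 − (-1.18) = 0.44 V, with n = 6 electrons transferred.
At equilibrium E = 0, so the Nernst equation gives ln K = nFE°/RT = (6)(96485)(0.44)/((8.314)(298)) = 102.81.

ln K = 102.8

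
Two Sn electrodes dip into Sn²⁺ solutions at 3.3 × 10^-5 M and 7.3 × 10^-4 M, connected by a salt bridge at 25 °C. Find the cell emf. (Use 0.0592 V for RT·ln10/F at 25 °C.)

0.040 V

Both half-cells are Sn²⁺/Sn, so E°_cell = 0. The concentrated side is the cathode; the cell reaction moves Sn²⁺ from high to low concentration with n = 2.
Q = [Sn²⁺]_dilute/[Sn²⁺]_conc = 3.3 × 10^-5/7.3 × 10^-4 = 0.0452.
E = 0 − (0.0592/2) log Q = −(0.0592/2)(-1.345) = 0.0398 V.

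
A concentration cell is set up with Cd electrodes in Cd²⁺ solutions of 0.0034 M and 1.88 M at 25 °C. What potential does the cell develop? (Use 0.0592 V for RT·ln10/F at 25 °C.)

0.081 V

Both half-cells are Cd²⁺/Cd, so E°_cell = 0. The concentrated side is the cathode; the cell reaction moves Cd²⁺ from high to low concentration with n = 2.
Q = [Cd²⁺]_dilute/[Cd²⁺]_conc = 0.0034/1.88 = 0.00181.
E = 0 − (0.0592/2) log Q = −(0.0592/2)(-2.743) = 0.0812 V.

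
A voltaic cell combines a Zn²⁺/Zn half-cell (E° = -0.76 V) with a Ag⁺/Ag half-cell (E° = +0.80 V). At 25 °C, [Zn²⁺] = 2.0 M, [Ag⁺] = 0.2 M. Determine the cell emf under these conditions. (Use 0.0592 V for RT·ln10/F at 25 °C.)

The Ag⁺/Ag couple has the higher reduction potential and acts as the cathode, so E°_cell = +0.80 − (-0.76) = 1.56 V.
Balancing electrons gives n = 2; the reaction quotient is Q = [Zn²⁺]/[Ag⁺]^2 = 50.0.
At 25 °C, E = E° − (0.0592/n) log Q = 1.56 − (0.0592/2)(1.699) = 1.560 − 0.050 = 1.510 V.

1.51 V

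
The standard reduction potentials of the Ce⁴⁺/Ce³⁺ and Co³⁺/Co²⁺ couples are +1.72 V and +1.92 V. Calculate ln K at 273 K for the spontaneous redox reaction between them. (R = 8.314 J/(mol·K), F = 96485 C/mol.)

E°_cell = +1.92 − (+1.72) = 0.20 V, with n = 1 electron transferred.
At equilibrium E = 0, so the Nernst equation gives ln K = nFE°/RT = (1)(96485)(0.20)/((8.314)(273)) = 8.50.

ln K = 8.5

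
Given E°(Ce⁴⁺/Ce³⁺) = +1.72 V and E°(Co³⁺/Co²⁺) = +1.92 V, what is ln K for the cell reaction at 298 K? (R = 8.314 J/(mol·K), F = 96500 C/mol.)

E°_cell = +1.92 − (+1.72) = 0.20 V, with n = 1 electron transferred.
At equilibrium E = 0, so the Nernst equation gives ln K = nFE°/RT = (1)(96500)(0.20)/((8.314)(298)) = 7.79.

ln K = 7.8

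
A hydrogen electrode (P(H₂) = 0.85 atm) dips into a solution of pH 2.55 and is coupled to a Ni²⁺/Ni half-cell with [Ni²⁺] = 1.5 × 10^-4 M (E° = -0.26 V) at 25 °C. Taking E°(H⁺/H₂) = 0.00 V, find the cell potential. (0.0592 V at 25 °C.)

0.22 V

The hydrogen couple is the cathode, so E°_cell = 0.26 V; n = 2.
[H⁺] = 10^(−2.55) = 0.0028 M, and Q = [Ni²⁺]·P(H₂) / [H⁺]^2 = 16.1.
E = E° − (0.0592/2) log Q = 0.26 − (0.0592/2)(1.206) = 0.224 V.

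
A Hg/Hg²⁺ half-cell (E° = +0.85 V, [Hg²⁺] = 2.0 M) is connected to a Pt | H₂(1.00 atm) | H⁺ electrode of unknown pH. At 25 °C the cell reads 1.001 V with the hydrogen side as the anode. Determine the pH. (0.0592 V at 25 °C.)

pH = 2.40

E°_cell = 0.85 V and n = 2.
log Q = n(E° − E)/0.0592 = 2×(0.85 − 1.001)/0.0592 = -5.101.
With Q = [H⁺]^2 / ([Hg²⁺]·P(H₂)), solving for [H⁺] gives log[H⁺] = -2.400, so pH = 2.40.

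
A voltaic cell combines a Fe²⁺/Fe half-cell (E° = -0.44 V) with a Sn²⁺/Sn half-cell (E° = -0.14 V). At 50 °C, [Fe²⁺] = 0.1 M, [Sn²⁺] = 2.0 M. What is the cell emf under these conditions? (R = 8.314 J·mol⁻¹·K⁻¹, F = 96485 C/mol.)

0.342 V

The Sn²⁺/Sn couple has the higher reduction potential and acts as the cathode, so E°_cell = -0.14 − (-0.44) = 0.30 V.
Balancing electrons gives n = 2; the reaction quotient is Q = [Fe²⁺]/[Sn²⁺] = 0.0500.
E = E° − (RT/nF) ln Q = 0.30 − (8.314×323)/(2×96485) × (-2.996) = 0.300 + 0.042 = 0.342 V.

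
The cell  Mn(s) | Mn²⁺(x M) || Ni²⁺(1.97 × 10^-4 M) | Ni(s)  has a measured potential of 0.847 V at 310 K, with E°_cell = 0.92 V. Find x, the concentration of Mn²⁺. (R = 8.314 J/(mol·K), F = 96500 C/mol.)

From the Nernst equation, ln Q = nF(E° − E)/RT = 2×96500×(0.92 − 0.847)/(8.314×310) = 5.466, so Q = 237.
With Q = [Mn²⁺]/[Ni²⁺] and the known concentrations, [Mn²⁺] in the numerator gives [Mn²⁺] = 0.047 M.

0.047 M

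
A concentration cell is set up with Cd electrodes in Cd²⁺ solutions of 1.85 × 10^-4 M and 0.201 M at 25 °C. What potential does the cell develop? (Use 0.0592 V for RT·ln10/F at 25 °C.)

Both half-cells are Cd²⁺/Cd, so E°_cell = 0. The concentrated side is the cathode; the cell reaction moves Cd²⁺ from high to low concentration with n = 2.
Q = [Cd²⁺]_dilute/[Cd²⁺]_conc = 1.85 × 10^-4/0.201 = 9.2 × 10^-4.
E = 0 − (0.0592/2) log Q = −(0.0592/2)(-3.036) = 0.0899 V.

0.090 V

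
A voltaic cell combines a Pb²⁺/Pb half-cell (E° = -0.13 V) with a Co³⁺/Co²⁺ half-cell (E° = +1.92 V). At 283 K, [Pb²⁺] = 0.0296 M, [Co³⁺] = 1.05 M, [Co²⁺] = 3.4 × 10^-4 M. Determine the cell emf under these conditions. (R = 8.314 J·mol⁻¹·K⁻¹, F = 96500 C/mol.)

The Co³⁺/Co²⁺ couple has the higher reduction potential and acts as the cathode, so E°_cell = +1.92 − (-0.13) = 2.05 V.
Balancing electrons gives n = 2; the reaction quotient is Q = [Pb²⁺]·[Co²⁺]^2/[Co³⁺]^2 = 3.1 × 10^-9.
E = E° − (RT/nF) ln Q = 2.05 − (8.314×283)/(2×96500) × (-19.591) = 2.050 + 0.239 = 2.289 V.

2.29 V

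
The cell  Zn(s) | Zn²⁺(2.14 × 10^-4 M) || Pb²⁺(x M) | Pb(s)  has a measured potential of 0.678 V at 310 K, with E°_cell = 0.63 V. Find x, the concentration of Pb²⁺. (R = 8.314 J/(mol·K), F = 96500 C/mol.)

From the Nernst equation, ln Q = nF(E° − E)/RT = 2×96500×(0.63 − 0.678)/(8.314×310) = -3.594, so Q = 0.0275.
With Q = [Zn²⁺]/[Pb²⁺] and the known concentrations, [Pb²⁺] in the denominator gives [Pb²⁺] = 0.0078 M.

0.0078 M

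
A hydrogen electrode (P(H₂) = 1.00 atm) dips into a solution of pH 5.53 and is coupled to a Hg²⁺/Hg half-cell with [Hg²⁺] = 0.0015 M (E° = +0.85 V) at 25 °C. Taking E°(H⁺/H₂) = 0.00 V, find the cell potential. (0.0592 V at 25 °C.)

The Hg²⁺/Hg couple is the cathode, so E°_cell = 0.85 V; n = 2.
[H⁺] = 10^(−5.53) = 3 × 10^-6 M, and Q = [H⁺]^2 / ([Hg²⁺]·P(H₂)) = 5.81 × 10^-9.
E = E° − (0.0592/2) log Q = 0.85 − (0.0592/2)(-8.236) = 1.094 V.

1.09 V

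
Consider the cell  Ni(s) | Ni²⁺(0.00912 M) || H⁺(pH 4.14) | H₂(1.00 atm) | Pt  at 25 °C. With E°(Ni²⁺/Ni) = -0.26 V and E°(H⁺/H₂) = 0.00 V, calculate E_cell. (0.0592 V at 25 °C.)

The hydrogen couple is the cathode, so E°_cell = 0.26 V; n = 2.
[H⁺] = 10^(−4.14) = 7.2 × 10^-5 M, and Q = [Ni²⁺]·P(H₂) / [H⁺]^2 = 1.74 × 10^6.
E = E° − (0.0592/2) log Q = 0.26 − (0.0592/2)(6.240) = 0.075 V.

0.075 V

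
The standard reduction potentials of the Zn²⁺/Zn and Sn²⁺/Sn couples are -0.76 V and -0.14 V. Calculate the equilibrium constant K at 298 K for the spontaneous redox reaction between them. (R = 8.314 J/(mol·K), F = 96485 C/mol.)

E°_cell = -0.14 − (-0.76) = 0.62 V, with n = 2 electrons transferred.
At equilibrium E = 0, so the Nernst equation gives ln K = nFE°/RT = (2)(96485)(0.62)/((8.314)(298)) = 48.29.
K = e^48.29 = 9.4 × 10^20.

9.4 × 10^20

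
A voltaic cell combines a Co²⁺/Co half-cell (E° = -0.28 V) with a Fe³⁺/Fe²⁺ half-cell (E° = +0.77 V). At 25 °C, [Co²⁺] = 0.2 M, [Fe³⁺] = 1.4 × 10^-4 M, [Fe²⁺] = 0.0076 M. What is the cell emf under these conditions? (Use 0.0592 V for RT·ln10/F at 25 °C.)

0.968 V

The Fe³⁺/Fe²⁺ couple has the higher reduction potential and acts as the cathode, so E°_cell = +0.77 − (-0.28) = 1.05 V.
Balancing electrons gives n = 2; the reaction quotient is Q = [Co²⁺]·[Fe²⁺]^2/[Fe³⁺]^2 = 589.
At 25 °C, E = E° − (0.0592/n) log Q = 1.05 − (0.0592/2)(2.770) = 1.050 − 0.082 = 0.968 V.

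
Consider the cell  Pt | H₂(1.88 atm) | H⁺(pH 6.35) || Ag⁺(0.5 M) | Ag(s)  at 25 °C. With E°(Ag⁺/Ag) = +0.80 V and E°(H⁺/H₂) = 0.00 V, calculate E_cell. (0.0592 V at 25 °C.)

1.17 V

The Ag⁺/Ag couple is the cathode, so E°_cell = 0.80 V; n = 2.
[H⁺] = 10^(−6.35) = 4.5 × 10^-7 M, and Q = [H⁺]^2 / ([Ag⁺]^2·P(H₂)) = 4.25 × 10^-13.
E = E° − (0.0592/2) log Q = 0.80 − (0.0592/2)(-12.372) = 1.166 V.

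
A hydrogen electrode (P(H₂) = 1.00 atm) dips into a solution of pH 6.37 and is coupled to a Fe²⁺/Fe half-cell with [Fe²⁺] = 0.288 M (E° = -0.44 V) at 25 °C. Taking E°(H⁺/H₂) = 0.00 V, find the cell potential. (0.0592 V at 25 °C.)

0.079 V

The hydrogen couple is the cathode, so E°_cell = 0.44 V; n = 2.
[H⁺] = 10^(−6.37) = 4.3 × 10^-7 M, and Q = [Fe²⁺]·P(H₂) / [H⁺]^2 = 1.58 × 10^12.
E = E° − (0.0592/2) log Q = 0.44 − (0.0592/2)(12.199) = 0.079 V.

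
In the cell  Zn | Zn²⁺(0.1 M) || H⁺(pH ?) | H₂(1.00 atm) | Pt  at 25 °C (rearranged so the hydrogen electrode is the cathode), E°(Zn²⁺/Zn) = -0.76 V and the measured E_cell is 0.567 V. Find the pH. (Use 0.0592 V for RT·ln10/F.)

E°_cell = 0.76 V and n = 2.
log Q = n(E° − E)/0.0592 = 2×(0.76 − 0.567)/0.0592 = 6.520.
With Q = [Zn²⁺]·P(H₂) / [H⁺]^2, solving for [H⁺] gives log[H⁺] = -3.760, so pH = 3.76.

pH = 3.76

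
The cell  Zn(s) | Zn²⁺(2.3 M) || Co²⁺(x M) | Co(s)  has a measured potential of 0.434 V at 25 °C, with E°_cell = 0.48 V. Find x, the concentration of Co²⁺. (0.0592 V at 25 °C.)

From the Nernst equation, log Q = n(E° − E)/0.0592 = 2(0.48 − 0.434)/0.0592 = 1.554, so Q = 35.8.
With Q = [Zn²⁺]/[Co²⁺] and the known concentrations, [Co²⁺] in the denominator gives [Co²⁺] = 0.064 M.

0.064 M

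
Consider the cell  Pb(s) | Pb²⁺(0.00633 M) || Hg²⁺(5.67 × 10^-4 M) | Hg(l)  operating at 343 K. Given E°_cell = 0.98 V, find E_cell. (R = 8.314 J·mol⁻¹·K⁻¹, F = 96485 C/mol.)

Balancing electrons gives n = 2; the reaction quotient is Q = [Pb²⁺]/[Hg²⁺] = 11.2.
E = E° − (RT/nF) ln Q = 0.98 − (8.314×343)/(2×96485) × (2.413) = 0.980 − 0.036 = 0.944 V.

0.944 V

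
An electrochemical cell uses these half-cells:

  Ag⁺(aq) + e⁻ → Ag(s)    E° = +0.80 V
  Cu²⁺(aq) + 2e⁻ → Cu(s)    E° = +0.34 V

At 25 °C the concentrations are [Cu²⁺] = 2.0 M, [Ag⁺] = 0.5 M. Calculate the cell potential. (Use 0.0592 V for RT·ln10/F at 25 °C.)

0.433 V

The Ag⁺/Ag couple has the higher reduction potential and acts as the cathode, so E°_cell = +0.80 − (+0.34) = 0.46 V.
Balancing electrons gives n = 2; the reaction quotient is Q = [Cu²⁺]/[Ag⁺]^2 = 8.00.
At 25 °C, E = E° − (0.0592/n) log Q = 0.46 − (0.0592/2)(0.903) = 0.460 − 0.027 = 0.433 V.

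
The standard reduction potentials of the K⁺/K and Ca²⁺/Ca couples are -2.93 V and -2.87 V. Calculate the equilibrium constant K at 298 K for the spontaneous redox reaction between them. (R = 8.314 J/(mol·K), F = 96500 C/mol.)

110

E°_cell = -2.87 − (-2.93) = 0.06 V, with n = 2 electrons transferred.
At equilibrium E = 0, so the Nernst equation gives ln K = nFE°/RT = (2)(96500)(0.06)/((8.314)(298)) = 4.67.
K = e^4.67 = 110.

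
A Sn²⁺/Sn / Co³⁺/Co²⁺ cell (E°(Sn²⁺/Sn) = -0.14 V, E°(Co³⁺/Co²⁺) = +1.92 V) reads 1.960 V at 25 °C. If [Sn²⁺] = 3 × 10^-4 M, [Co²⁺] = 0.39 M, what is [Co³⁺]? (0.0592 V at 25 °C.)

1.4 × 10^-4 M

From the Nernst equation, log Q = n(E° − E)/0.0592 = 2(2.06 − 1.960)/0.0592 = 3.378, so Q = 2390.
With Q = [Sn²⁺]·[Co²⁺]^2/[Co³⁺]^2 and the known concentrations, [Co³⁺]^2 in the denominator gives [Co³⁺] = 1.4 × 10^-4 M.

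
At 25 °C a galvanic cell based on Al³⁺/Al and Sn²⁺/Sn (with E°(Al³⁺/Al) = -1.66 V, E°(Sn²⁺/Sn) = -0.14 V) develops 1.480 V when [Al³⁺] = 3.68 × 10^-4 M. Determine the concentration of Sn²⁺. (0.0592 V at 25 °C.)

From the Nernst equation, log Q = n(E° − E)/0.0592 = 6(1.52 − 1.480)/0.0592 = 4.054, so Q = 1.13 × 10^4.
With Q = [Al³⁺]^2/[Sn²⁺]^3 and the known concentrations, [Sn²⁺]^3 in the denominator gives [Sn²⁺] = 2.3 × 10^-4 M.

2.3 × 10^-4 M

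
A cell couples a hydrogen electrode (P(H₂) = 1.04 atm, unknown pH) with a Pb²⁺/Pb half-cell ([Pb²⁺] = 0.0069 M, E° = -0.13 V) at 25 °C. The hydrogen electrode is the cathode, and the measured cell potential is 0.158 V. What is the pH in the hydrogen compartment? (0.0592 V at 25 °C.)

pH = 0.60

E°_cell = 0.13 V and n = 2.
log Q = n(E° − E)/0.0592 = 2×(0.13 − 0.158)/0.0592 = -0.946.
With Q = [Pb²⁺]·P(H₂) / [H⁺]^2, solving for [H⁺] gives log[H⁺] = -0.599, so pH = 0.60.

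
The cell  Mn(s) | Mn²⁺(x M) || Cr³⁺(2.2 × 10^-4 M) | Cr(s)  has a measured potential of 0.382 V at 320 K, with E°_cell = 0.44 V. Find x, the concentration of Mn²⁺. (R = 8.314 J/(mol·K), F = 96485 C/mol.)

0.24 M

From the Nernst equation, ln Q = nF(E° − E)/RT = 6×96485×(0.44 − 0.382)/(8.314×320) = 12.621, so Q = 3.03 × 10^5.
With Q = [Mn²⁺]^3/[Cr³⁺]^2 and the known concentrations, [Mn²⁺]^3 in the numerator gives [Mn²⁺] = 0.24 M.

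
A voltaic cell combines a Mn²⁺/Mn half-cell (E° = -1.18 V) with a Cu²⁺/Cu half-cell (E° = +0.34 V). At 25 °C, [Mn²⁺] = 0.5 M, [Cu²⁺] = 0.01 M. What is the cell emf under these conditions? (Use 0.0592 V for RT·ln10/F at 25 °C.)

The Cu²⁺/Cu couple has the higher reduction potential and acts as the cathode, so E°_cell = +0.34 − (-1.18) = 1.52 V.
Balancing electrons gives n = 2; the reaction quotient is Q = [Mn²⁺]/[Cu²⁺] = 50.0.
At 25 °C, E = E° − (0.0592/n) log Q = 1.52 − (0.0592/2)(1.699) = 1.520 − 0.050 = 1.470 V.

1.47 V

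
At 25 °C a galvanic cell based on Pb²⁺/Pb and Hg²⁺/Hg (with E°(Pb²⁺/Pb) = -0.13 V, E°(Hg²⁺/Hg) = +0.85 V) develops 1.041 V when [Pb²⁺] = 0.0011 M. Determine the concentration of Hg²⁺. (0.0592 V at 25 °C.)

0.13 M

From the Nernst equation, log Q = n(E° − E)/0.0592 = 2(0.98 − 1.041)/0.0592 = -2.061, so Q = 0.00869.
With Q = [Pb²⁺]/[Hg²⁺] and the known concentrations, [Hg²⁺] in the denominator gives [Hg²⁺] = 0.13 M.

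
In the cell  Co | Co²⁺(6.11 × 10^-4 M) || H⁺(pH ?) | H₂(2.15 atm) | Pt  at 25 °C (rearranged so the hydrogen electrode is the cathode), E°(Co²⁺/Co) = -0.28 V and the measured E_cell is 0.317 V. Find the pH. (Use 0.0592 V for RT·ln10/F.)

pH = 0.82

E°_cell = 0.28 V and n = 2.
log Q = n(E° − E)/0.0592 = 2×(0.28 − 0.317)/0.0592 = -1.250.
With Q = [Co²⁺]·P(H₂) / [H⁺]^2, solving for [H⁺] gives log[H⁺] = -0.816, so pH = 0.82.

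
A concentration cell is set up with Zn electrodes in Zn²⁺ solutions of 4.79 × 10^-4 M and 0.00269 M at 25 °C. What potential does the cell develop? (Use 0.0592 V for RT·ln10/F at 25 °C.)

0.022 V

Both half-cells are Zn²⁺/Zn, so E°_cell = 0. The concentrated side is the cathode; the cell reaction moves Zn²⁺ from high to low concentration with n = 2.
Q = [Zn²⁺]_dilute/[Zn²⁺]_conc = 4.79 × 10^-4/0.00269 = 0.178.
E = 0 − (0.0592/2) log Q = −(0.0592/2)(-0.749) = 0.0222 V.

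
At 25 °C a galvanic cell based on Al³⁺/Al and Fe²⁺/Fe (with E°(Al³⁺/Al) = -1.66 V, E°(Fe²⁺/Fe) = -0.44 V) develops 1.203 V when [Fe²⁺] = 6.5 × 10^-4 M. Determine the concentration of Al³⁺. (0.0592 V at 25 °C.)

From the Nernst equation, log Q = n(E° − E)/0.0592 = 6(1.22 − 1.203)/0.0592 = 1.723, so Q = 52.8.
With Q = [Al³⁺]^2/[Fe²⁺]^3 and the known concentrations, [Al³⁺]^2 in the numerator gives [Al³⁺] = 1.2 × 10^-4 M.

1.2 × 10^-4 M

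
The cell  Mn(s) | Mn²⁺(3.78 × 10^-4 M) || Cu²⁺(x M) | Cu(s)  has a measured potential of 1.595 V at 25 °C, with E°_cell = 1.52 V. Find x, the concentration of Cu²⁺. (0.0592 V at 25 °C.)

From the Nernst equation, log Q = n(E° − E)/0.0592 = 2(1.52 − 1.595)/0.0592 = -2.534, so Q = 0.00293.
With Q = [Mn²⁺]/[Cu²⁺] and the known concentrations, [Cu²⁺] in the denominator gives [Cu²⁺] = 0.13 M.

0.13 M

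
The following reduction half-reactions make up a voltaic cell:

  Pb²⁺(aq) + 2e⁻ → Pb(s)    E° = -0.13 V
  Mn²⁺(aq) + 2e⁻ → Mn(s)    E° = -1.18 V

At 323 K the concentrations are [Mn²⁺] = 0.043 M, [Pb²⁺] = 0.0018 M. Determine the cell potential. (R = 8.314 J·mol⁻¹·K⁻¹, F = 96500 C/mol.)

1.01 V

The Pb²⁺/Pb couple has the higher reduction potential and acts as the cathode, so E°_cell = -0.13 − (-1.18) = 1.05 V.
Balancing electrons gives n = 2; the reaction quotient is Q = [Mn²⁺]/[Pb²⁺] = 23.9.
E = E° − (RT/nF) ln Q = 1.05 − (8.314×323)/(2×96500) × (3.173) = 1.050 − 0.044 = 1.006 V.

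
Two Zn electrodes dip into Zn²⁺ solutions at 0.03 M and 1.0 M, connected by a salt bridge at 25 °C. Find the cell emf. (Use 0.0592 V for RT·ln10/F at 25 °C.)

Both half-cells are Zn²⁺/Zn, so E°_cell = 0. The concentrated side is the cathode; the cell reaction moves Zn²⁺ from high to low concentration with n = 2.
Q = [Zn²⁺]_dilute/[Zn²⁺]_conc = 0.03/1.0 = 0.0300.
E = 0 − (0.0592/2) log Q = −(0.0592/2)(-1.523) = 0.0451 V.

0.045 V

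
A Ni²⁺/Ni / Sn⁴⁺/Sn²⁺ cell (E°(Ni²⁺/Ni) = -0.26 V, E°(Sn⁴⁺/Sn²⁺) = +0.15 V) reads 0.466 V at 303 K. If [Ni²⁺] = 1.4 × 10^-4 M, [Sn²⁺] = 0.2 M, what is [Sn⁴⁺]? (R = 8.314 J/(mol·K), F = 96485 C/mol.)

0.002 M

From the Nernst equation, ln Q = nF(E° − E)/RT = 2×96485×(0.41 − 0.466)/(8.314×303) = -4.290, so Q = 0.0137.
With Q = [Ni²⁺]·[Sn²⁺]/[Sn⁴⁺] and the known concentrations, [Sn⁴⁺] in the denominator gives [Sn⁴⁺] = 0.002 M.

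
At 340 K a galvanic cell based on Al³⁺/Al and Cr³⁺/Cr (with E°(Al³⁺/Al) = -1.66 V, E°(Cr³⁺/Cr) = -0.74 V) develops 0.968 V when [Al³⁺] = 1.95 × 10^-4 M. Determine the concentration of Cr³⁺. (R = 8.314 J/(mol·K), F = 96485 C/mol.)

From the Nernst equation, ln Q = nF(E° − E)/RT = 3×96485×(0.92 − 0.968)/(8.314×340) = -4.915, so Q = 0.00733.
With Q = [Al³⁺]/[Cr³⁺] and the known concentrations, [Cr³⁺] in the denominator gives [Cr³⁺] = 0.027 M.

0.027 M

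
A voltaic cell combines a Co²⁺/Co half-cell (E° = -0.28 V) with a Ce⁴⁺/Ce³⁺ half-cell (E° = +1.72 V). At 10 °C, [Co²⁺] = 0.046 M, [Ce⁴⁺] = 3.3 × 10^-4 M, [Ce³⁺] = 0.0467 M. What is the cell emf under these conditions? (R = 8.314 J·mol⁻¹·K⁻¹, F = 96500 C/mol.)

1.92 V

The Ce⁴⁺/Ce³⁺ couple has the higher reduction potential and acts as the cathode, so E°_cell = +1.72 − (-0.28) = 2.00 V.
Balancing electrons gives n = 2; the reaction quotient is Q = [Co²⁺]·[Ce³⁺]^2/[Ce⁴⁺]^2 = 921.
E = E° − (RT/nF) ln Q = 2.00 − (8.314×283)/(2×96500) × (6.826) = 2.000 − 0.083 = 1.917 V.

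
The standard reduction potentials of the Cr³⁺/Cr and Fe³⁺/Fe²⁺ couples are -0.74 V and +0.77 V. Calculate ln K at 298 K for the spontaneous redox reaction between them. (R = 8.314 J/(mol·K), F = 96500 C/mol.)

E°_cell = +0.77 − (-0.74) = 1.51 V, with n = 3 electrons transferred.
At equilibrium E = 0, so the Nernst equation gives ln K = nFE°/RT = (3)(96500)(1.51)/((8.314)(298)) = 176.44.

ln K = 176.4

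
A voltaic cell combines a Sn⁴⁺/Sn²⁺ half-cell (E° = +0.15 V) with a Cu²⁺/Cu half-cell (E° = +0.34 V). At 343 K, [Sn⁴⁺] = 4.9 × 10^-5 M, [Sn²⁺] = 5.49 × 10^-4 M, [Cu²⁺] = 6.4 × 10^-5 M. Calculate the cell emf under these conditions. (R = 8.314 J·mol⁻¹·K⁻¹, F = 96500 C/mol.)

The Cu²⁺/Cu couple has the higher reduction potential and acts as the cathode, so E°_cell = +0.34 − (+0.15) = 0.19 V.
Balancing electrons gives n = 2; the reaction quotient is Q = [Sn⁴⁺]/([Sn²⁺]·[Cu²⁺]) = 1390.
E = E° − (RT/nF) ln Q = 0.19 − (8.314×343)/(2×96500) × (7.240) = 0.190 − 0.107 = 0.083 V.

0.083 V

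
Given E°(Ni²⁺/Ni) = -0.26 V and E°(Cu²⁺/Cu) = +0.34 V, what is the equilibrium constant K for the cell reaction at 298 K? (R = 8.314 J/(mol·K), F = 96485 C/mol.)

2 × 10^20

E°_cell = +0.34 − (-0.26) = 0.60 V, with n = 2 electrons transferred.
At equilibrium E = 0, so the Nernst equation gives ln K = nFE°/RT = (2)(96485)(0.60)/((8.314)(298)) = 46.73.
K = e^46.73 = 2 × 10^20.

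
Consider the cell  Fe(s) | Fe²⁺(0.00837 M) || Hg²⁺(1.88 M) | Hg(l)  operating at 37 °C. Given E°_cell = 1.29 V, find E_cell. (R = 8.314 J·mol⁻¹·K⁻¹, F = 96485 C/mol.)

1.36 V

Balancing electrons gives n = 2; the reaction quotient is Q = [Fe²⁺]/[Hg²⁺] = 0.00445.
E = E° − (RT/nF) ln Q = 1.29 − (8.314×310)/(2×96485) × (-5.414) = 1.290 + 0.072 = 1.362 V.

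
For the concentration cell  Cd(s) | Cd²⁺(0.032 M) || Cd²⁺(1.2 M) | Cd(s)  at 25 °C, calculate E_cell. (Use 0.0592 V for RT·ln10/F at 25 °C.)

0.047 V

Both half-cells are Cd²⁺/Cd, so E°_cell = 0. The concentrated side is the cathode; the cell reaction moves Cd²⁺ from high to low concentration with n = 2.
Q = [Cd²⁺]_dilute/[Cd²⁺]_conc = 0.032/1.2 = 0.0267.
E = 0 − (0.0592/2) log Q = −(0.0592/2)(-1.574) = 0.0466 V.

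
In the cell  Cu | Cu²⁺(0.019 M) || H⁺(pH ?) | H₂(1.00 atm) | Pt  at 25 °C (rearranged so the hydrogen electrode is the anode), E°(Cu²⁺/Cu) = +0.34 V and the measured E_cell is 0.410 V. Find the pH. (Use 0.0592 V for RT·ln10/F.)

E°_cell = 0.34 V and n = 2.
log Q = n(E° − E)/0.0592 = 2×(0.34 − 0.410)/0.0592 = -2.365.
With Q = [H⁺]^2 / ([Cu²⁺]·P(H₂)), solving for [H⁺] gives log[H⁺] = -2.043, so pH = 2.04.

pH = 2.04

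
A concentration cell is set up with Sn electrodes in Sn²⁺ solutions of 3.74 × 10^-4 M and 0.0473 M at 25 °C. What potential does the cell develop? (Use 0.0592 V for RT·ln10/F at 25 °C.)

0.062 V

Both half-cells are Sn²⁺/Sn, so E°_cell = 0. The concentrated side is the cathode; the cell reaction moves Sn²⁺ from high to low concentration with n = 2.
Q = [Sn²⁺]_dilute/[Sn²⁺]_conc = 3.74 × 10^-4/0.0473 = 0.00791.
E = 0 − (0.0592/2) log Q = −(0.0592/2)(-2.102) = 0.0622 V.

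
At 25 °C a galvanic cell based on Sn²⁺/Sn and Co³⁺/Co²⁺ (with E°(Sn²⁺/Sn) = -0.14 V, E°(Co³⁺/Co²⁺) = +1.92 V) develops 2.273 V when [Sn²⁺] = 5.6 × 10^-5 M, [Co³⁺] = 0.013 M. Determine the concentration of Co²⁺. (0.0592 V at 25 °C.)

From the Nernst equation, log Q = n(E° − E)/0.0592 = 2(2.06 − 2.273)/0.0592 = -7.196, so Q = 6.37 × 10^-8.
With Q = [Sn²⁺]·[Co²⁺]^2/[Co³⁺]^2 and the known concentrations, [Co²⁺]^2 in the numerator gives [Co²⁺] = 4.4 × 10^-4 M.

4.4 × 10^-4 M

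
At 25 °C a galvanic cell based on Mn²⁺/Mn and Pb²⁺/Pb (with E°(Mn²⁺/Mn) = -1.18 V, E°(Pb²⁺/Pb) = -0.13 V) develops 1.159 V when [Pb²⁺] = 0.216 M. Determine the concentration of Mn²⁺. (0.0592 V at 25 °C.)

4.5 × 10^-5 M

From the Nernst equation, log Q = n(E° − E)/0.0592 = 2(1.05 − 1.159)/0.0592 = -3.682, so Q = 2.08 × 10^-4.
With Q = [Mn²⁺]/[Pb²⁺] and the known concentrations, [Mn²⁺] in the numerator gives [Mn²⁺] = 4.5 × 10^-5 M.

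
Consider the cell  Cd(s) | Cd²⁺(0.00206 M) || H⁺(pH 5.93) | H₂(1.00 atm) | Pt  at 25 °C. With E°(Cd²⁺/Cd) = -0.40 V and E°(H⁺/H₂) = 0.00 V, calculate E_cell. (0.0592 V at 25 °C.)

0.13 V

The hydrogen couple is the cathode, so E°_cell = 0.40 V; n = 2.
[H⁺] = 10^(−5.93) = 1.2 × 10^-6 M, and Q = [Cd²⁺]·P(H₂) / [H⁺]^2 = 1.49 × 10^9.
E = E° − (0.0592/2) log Q = 0.40 − (0.0592/2)(9.174) = 0.128 V.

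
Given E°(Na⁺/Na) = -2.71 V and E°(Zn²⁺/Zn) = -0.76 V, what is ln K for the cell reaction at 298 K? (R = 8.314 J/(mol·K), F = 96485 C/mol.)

ln K = 151.9

E°_cell = -0.76 − (-2.71) = 1.95 V, with n = 2 electrons transferred.
At equilibrium E = 0, so the Nernst equation gives ln K = nFE°/RT = (2)(96485)(1.95)/((8.314)(298)) = 151.88.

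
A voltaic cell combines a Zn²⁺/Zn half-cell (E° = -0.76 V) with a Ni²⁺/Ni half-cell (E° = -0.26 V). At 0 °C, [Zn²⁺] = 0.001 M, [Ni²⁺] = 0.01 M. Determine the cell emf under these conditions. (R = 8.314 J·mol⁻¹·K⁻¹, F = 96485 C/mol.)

0.527 V

The Ni²⁺/Ni couple has the higher reduction potential and acts as the cathode, so E°_cell = -0.26 − (-0.76) = 0.50 V.
Balancing electrons gives n = 2; the reaction quotient is Q = [Zn²⁺]/[Ni²⁺] = 0.100.
E = E° − (RT/nF) ln Q = 0.50 − (8.314×273)/(2×96485) × (-2.303) = 0.500 + 0.027 = 0.527 V.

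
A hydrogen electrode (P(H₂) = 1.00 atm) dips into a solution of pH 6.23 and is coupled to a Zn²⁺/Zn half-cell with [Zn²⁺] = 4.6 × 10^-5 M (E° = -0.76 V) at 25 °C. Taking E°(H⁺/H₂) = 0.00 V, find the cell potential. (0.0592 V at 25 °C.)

0.52 V

The hydrogen couple is the cathode, so E°_cell = 0.76 V; n = 2.
[H⁺] = 10^(−6.23) = 5.9 × 10^-7 M, and Q = [Zn²⁺]·P(H₂) / [H⁺]^2 = 1.33 × 10^8.
E = E° − (0.0592/2) log Q = 0.76 − (0.0592/2)(8.123) = 0.520 V.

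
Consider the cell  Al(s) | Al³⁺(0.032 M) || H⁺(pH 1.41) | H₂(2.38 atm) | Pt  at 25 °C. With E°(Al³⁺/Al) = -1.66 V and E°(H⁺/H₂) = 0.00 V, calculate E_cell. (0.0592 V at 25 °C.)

The hydrogen couple is the cathode, so E°_cell = 1.66 V; n = 6.
[H⁺] = 10^(−1.41) = 0.039 M, and Q = [Al³⁺]^2·P(H₂)^3 / [H⁺]^6 = 3.98 × 10^6.
E = E° − (0.0592/6) log Q = 1.66 − (0.0592/6)(6.600) = 1.595 V.

1.59 V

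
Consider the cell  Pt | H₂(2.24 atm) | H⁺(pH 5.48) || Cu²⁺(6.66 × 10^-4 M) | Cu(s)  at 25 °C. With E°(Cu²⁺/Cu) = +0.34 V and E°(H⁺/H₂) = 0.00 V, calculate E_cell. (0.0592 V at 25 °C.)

The Cu²⁺/Cu couple is the cathode, so E°_cell = 0.34 V; n = 2.
[H⁺] = 10^(−5.48) = 3.3 × 10^-6 M, and Q = [H⁺]^2 / ([Cu²⁺]·P(H₂)) = 7.35 × 10^-9.
E = E° − (0.0592/2) log Q = 0.34 − (0.0592/2)(-8.134) = 0.581 V.

0.58 V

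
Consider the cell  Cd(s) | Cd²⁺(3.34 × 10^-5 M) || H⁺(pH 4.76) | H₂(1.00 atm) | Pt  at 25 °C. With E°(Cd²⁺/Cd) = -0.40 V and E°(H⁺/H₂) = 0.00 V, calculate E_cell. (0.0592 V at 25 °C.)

The hydrogen couple is the cathode, so E°_cell = 0.40 V; n = 2.
[H⁺] = 10^(−4.76) = 1.7 × 10^-5 M, and Q = [Cd²⁺]·P(H₂) / [H⁺]^2 = 1.11 × 10^5.
E = E° − (0.0592/2) log Q = 0.40 − (0.0592/2)(5.044) = 0.251 V.

0.25 V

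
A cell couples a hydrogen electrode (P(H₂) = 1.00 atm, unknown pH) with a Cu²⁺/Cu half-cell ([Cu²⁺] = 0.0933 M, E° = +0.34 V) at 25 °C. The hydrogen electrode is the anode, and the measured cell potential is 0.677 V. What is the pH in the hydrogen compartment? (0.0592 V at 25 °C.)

E°_cell = 0.34 V and n = 2.
log Q = n(E° − E)/0.0592 = 2×(0.34 − 0.677)/0.0592 = -11.385.
With Q = [H⁺]^2 / ([Cu²⁺]·P(H₂)), solving for [H⁺] gives log[H⁺] = -6.208, so pH = 6.21.

pH = 6.21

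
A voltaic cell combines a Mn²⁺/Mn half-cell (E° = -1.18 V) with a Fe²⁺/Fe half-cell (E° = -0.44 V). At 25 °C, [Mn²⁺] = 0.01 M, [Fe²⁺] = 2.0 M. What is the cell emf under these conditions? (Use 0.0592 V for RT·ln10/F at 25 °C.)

0.808 V

The Fe²⁺/Fe couple has the higher reduction potential and acts as the cathode, so E°_cell = -0.44 − (-1.18) = 0.74 V.
Balancing electrons gives n = 2; the reaction quotient is Q = [Mn²⁺]/[Fe²⁺] = 0.00500.
At 25 °C, E = E° − (0.0592/n) log Q = 0.74 − (0.0592/2)(-2.301) = 0.740 + 0.068 = 0.808 V.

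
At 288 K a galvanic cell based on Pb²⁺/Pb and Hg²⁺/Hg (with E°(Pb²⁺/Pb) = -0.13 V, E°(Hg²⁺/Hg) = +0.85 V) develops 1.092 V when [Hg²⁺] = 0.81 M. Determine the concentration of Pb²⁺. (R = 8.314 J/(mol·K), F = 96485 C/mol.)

From the Nernst equation, ln Q = nF(E° − E)/RT = 2×96485×(0.98 − 1.092)/(8.314×288) = -9.026, so Q = 1.2 × 10^-4.
With Q = [Pb²⁺]/[Hg²⁺] and the known concentrations, [Pb²⁺] in the numerator gives [Pb²⁺] = 9.7 × 10^-5 M.

9.7 × 10^-5 M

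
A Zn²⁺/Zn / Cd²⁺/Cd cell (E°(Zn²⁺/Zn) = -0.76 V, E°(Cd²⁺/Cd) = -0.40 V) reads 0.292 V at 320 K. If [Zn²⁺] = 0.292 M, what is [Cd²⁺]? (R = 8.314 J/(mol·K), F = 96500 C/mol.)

0.0021 M

From the Nernst equation, ln Q = nF(E° − E)/RT = 2×96500×(0.36 − 0.292)/(8.314×320) = 4.933, so Q = 139.
With Q = [Zn²⁺]/[Cd²⁺] and the known concentrations, [Cd²⁺] in the denominator gives [Cd²⁺] = 0.0021 M.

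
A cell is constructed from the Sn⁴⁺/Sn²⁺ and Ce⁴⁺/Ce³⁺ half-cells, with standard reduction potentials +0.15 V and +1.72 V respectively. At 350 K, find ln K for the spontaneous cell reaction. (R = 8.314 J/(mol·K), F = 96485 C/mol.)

E°_cell = +1.72 − (+0.15) = 1.57 V, with n = 2 electrons transferred.
At equilibrium E = 0, so the Nernst equation gives ln K = nFE°/RT = (2)(96485)(1.57)/((8.314)(350)) = 104.11.

ln K = 104.1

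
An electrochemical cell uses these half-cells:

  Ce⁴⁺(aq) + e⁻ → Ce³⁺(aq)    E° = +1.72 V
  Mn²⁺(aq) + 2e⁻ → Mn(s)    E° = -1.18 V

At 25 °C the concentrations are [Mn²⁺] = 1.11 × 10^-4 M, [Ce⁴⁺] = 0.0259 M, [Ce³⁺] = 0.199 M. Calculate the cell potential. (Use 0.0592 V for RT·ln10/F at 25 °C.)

2.96 V

The Ce⁴⁺/Ce³⁺ couple has the higher reduction potential and acts as the cathode, so E°_cell = +1.72 − (-1.18) = 2.90 V.
Balancing electrons gives n = 2; the reaction quotient is Q = [Mn²⁺]·[Ce³⁺]^2/[Ce⁴⁺]^2 = 0.00655.
At 25 °C, E = E° − (0.0592/n) log Q = 2.90 − (0.0592/2)(-2.184) = 2.900 + 0.065 = 2.965 V.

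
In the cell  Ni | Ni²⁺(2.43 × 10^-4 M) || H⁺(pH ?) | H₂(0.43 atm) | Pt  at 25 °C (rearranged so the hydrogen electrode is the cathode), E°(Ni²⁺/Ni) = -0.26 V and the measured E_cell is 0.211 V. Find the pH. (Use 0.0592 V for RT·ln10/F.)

pH = 2.82

E°_cell = 0.26 V and n = 2.
log Q = n(E° − E)/0.0592 = 2×(0.26 − 0.211)/0.0592 = 1.655.
With Q = [Ni²⁺]·P(H₂) / [H⁺]^2, solving for [H⁺] gives log[H⁺] = -2.818, so pH = 2.82.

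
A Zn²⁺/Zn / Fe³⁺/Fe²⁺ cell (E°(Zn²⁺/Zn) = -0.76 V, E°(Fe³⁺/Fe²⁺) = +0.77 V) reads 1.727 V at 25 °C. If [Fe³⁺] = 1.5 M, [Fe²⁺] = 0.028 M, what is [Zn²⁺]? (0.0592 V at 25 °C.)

From the Nernst equation, log Q = n(E° − E)/0.0592 = 2(1.53 − 1.727)/0.0592 = -6.655, so Q = 2.21 × 10^-7.
With Q = [Zn²⁺]·[Fe²⁺]^2/[Fe³⁺]^2 and the known concentrations, [Zn²⁺] in the numerator gives [Zn²⁺] = 6.3 × 10^-4 M.

6.3 × 10^-4 M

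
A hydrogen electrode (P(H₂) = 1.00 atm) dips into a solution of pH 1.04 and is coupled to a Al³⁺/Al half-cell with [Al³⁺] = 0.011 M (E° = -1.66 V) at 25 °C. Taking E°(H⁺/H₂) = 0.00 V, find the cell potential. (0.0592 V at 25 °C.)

1.64 V

The hydrogen couple is the cathode, so E°_cell = 1.66 V; n = 6.
[H⁺] = 10^(−1.04) = 0.091 M, and Q = [Al³⁺]^2·P(H₂)^3 / [H⁺]^6 = 210.
E = E° − (0.0592/6) log Q = 1.66 − (0.0592/6)(2.323) = 1.637 V.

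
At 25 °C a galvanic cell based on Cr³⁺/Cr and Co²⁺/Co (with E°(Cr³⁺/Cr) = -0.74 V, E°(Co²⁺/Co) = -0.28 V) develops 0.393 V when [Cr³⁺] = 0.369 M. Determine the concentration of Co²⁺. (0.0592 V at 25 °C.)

From the Nernst equation, log Q = n(E° − E)/0.0592 = 6(0.46 − 0.393)/0.0592 = 6.791, so Q = 6.17 × 10^6.
With Q = [Cr³⁺]^2/[Co²⁺]^3 and the known concentrations, [Co²⁺]^3 in the denominator gives [Co²⁺] = 0.0028 M.

0.0028 M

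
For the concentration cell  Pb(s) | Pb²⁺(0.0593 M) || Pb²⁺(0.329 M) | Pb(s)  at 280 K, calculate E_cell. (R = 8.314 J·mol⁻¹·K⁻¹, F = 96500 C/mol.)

Both half-cells are Pb²⁺/Pb, so E°_cell = 0. The concentrated side is the cathode; the cell reaction moves Pb²⁺ from high to low concentration with n = 2.
Q = [Pb²⁺]_dilute/[Pb²⁺]_conc = 0.0593/0.329 = 0.180.
E = 0 − (RT/nF) ln Q = −((8.314×280)/(2×96500))(-1.713) = 0.0207 V.

0.021 V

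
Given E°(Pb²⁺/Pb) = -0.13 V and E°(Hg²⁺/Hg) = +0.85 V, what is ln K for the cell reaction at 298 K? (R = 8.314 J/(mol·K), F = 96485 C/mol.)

ln K = 76.3

E°_cell = +0.85 − (-0.13) = 0.98 V, with n = 2 electrons transferred.
At equilibrium E = 0, so the Nernst equation gives ln K = nFE°/RT = (2)(96485)(0.98)/((8.314)(298)) = 76.33.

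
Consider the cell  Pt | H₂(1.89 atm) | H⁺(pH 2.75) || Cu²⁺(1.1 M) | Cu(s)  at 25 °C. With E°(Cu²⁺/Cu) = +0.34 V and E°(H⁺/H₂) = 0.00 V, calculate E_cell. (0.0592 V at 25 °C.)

0.51 V

The Cu²⁺/Cu couple is the cathode, so E°_cell = 0.34 V; n = 2.
[H⁺] = 10^(−2.75) = 0.0018 M, and Q = [H⁺]^2 / ([Cu²⁺]·P(H₂)) = 1.52 × 10^-6.
E = E° − (0.0592/2) log Q = 0.34 − (0.0592/2)(-5.818) = 0.512 V.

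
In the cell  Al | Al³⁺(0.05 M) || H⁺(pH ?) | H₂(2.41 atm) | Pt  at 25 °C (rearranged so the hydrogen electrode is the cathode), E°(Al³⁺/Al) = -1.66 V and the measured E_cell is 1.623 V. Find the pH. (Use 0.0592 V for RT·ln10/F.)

pH = 0.87

E°_cell = 1.66 V and n = 6.
log Q = n(E° − E)/0.0592 = 6×(1.66 − 1.623)/0.0592 = 3.750.
With Q = [Al³⁺]^2·P(H₂)^3 / [H⁺]^6, solving for [H⁺] gives log[H⁺] = -0.868, so pH = 0.87.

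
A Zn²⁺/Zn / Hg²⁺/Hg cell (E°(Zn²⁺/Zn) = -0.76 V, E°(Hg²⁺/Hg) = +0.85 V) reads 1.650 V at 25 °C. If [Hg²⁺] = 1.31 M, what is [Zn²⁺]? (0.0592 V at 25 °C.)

0.058 M

From the Nernst equation, log Q = n(E° − E)/0.0592 = 2(1.61 − 1.650)/0.0592 = -1.351, so Q = 0.0445.
With Q = [Zn²⁺]/[Hg²⁺] and the known concentrations, [Zn²⁺] in the numerator gives [Zn²⁺] = 0.058 M.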